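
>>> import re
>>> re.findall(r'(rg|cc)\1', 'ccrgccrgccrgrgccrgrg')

A backreference is literal: `\1` must see the identical characters the first group matched.
Walking the string: at [10:14] match 'rgrg', group 1 = 'rg'; at [16:20] match 'rgrg', group 1 = 'rg'.
`findall` collects group 1 from each match (2 total).

['rg', 'rg']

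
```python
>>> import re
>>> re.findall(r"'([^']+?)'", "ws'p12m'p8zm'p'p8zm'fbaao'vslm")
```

['p12m', 'p', 'fbaao']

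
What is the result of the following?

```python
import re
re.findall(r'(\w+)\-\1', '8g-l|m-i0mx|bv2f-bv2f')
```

['bv2f']

A backreference is literal: `\1` must see the identical characters the first group matched.
Scanning left to right: at [12:21] match 'bv2f-bv2f', group 1 = 'bv2f'.
One capturing group, so `findall` returns just the captured substring from the one match — 1 in all.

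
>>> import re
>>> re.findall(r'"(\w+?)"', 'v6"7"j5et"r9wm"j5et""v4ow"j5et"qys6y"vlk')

['7', 'r9wm', 'v4ow', 'qys6y']

Scanning left to right: at [2:5] match '"7"', group 1 = '7'; at [9:15] match '"r9wm"', group 1 = 'r9wm'; at [20:26] match '"v4ow"', group 1 = 'v4ow'; at [30:37] match '"qys6y"', group 1 = 'qys6y'.
Because there's exactly one group, `findall` drops the full match and keeps group 1 from each hit.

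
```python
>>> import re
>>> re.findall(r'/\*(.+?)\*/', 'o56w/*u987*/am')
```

Walking the string: at [4:12] match '/*u987*/', group 1 = 'u987'.
With a single group, `findall` returns only what that group captured — 1 item.

['u987']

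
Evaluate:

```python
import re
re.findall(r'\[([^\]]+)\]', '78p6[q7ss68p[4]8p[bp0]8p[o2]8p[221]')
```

['q7ss68p[4', 'bp0', 'o2', '221']

Scanning left to right: at [4:15] match '[q7ss68p[4]', group 1 = 'q7ss68p[4'; at [17:22] match '[bp0]', group 1 = 'bp0'; at [24:28] match '[o2]', group 1 = 'o2'; at [30:35] match '[221]', group 1 = '221'.
Because there's exactly one group, `findall` drops the full match and keeps group 1 from each hit.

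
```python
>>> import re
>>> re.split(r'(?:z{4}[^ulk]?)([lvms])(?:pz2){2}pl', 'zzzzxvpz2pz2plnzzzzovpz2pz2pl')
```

The pattern matches exactly 4 of the literal 'z', then optionally any character except [ulk] (non-capturing group); then one of [lvms] (captured); then the literal 'pz2' repeated 2 times, then the literal 'pl'.
The group in the pattern means `split` returns the separators' captures alongside the pieces.

['', 'v', 'n', 'v', '']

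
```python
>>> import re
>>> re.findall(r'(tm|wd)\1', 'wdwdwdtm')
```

The backreference `\1` re-matches whatever the first group consumed, character for character.
`findall` collects group 1 from the one match (1 total).

['wd']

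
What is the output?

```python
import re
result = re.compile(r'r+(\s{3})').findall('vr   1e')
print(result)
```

['   ']

This matches one or more of a literal 'r'; then exactly 3 of whitespace (captured).
Because there's exactly one group, `findall` drops the full match and keeps group 1 from the one hit.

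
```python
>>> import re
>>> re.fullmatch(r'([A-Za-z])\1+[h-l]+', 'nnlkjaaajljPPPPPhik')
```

None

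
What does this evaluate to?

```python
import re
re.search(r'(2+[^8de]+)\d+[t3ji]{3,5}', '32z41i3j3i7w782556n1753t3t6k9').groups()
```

The match spans [1:10] → '2z41i3j3i'.
Captured: group 1 = '2z41i'.

('2z41i',)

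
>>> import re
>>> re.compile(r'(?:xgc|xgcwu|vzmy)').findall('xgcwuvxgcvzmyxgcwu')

['xgc', 'xgc', 'vzmy', 'xgc']

Branches in `(...|...)` are attempted left-to-right; the first branch that allows the whole pattern to succeed is taken.
Matches: at [0:3] → 'xgc'; at [6:9] → 'xgc'; at [9:13] → 'vzmy'; at [13:16] → 'xgc'.
With no groups in the pattern, `findall` gives back each whole match — 4 here.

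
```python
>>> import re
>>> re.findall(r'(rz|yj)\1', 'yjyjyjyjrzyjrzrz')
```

`\1` has to match the exact text group 1 already captured.
Walking the string: at [0:4] match 'yjyj', group 1 = 'yj'; at [4:8] match 'yjyj', group 1 = 'yj'; at [12:16] match 'rzrz', group 1 = 'rz'.
`findall` collects group 1 from each match (3 total).

['yj', 'yj', 'rz']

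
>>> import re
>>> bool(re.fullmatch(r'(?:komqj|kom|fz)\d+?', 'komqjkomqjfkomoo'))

False

For `fullmatch`, every character of the input must be accounted for by the pattern.
Here the string isn't matched end-to-end, so the call returns None, and `bool(None)` is False.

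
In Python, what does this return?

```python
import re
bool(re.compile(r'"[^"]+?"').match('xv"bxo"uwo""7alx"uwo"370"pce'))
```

False

`re.match` won't scan ahead — the pattern has to work from the very first character.
Here the string doesn't start with a match, so the call returns None, and `bool(None)` is False.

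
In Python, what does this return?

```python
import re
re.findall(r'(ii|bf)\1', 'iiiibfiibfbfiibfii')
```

['ii', 'bf']

A backreference is literal: `\1` must see the identical characters the first group matched.
Matches: at [0:4] match 'iiii', group 1 = 'ii'; at [8:12] match 'bfbf', group 1 = 'bf'.
One capturing group, so `findall` returns just the captured substring from each match — 2 in all.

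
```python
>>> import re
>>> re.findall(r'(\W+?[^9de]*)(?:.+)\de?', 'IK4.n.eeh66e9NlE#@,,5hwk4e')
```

The pattern matches one or more of a non-word character (lazy), then zero or more of any character except [9de] (captured); then one or more of any character (non-capturing group); then a digit, then optionally a literal 'e'.
Matches: at [3:26] match '.n.eeh66e9NlE#@,,5hwk4e', group 1 = '.n.'.
`findall` collects group 1 from the one match (1 total).

['.n.']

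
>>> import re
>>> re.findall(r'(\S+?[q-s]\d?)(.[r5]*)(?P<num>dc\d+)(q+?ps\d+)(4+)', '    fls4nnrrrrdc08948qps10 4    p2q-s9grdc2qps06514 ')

The pattern matches one or more of a non-whitespace character (lazy), then a character in [q-s], then optionally a digit (captured); then any character, then zero or more of one of [r5] (captured); then the literal 'dc', then one or more of a digit (captured as 'num'); then one or more of the literal 'q' (lazy), then the literal 'ps', then one or more of a digit (captured); then one or more of a literal '4' (captured).
Walking the string: at [32:51] match 'p2q-s9grdc2qps06514', groups = ('p2q-s9', 'gr', 'dc2', 'qps0651', '4').
Multiple groups make `findall` return tuples — one 5-tuple for the one match.

[('p2q-s9', 'gr', 'dc2', 'qps0651', '4')]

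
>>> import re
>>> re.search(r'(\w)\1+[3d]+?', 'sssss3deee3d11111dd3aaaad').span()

(0, 6)

After group 1 captures some text, `\1` only succeeds where that same text appears again.
The match spans [0:6] → 'sssss3'.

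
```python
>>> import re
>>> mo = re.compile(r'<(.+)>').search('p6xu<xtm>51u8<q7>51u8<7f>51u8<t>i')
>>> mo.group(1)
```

Unlike `match`, `search` isn't anchored — it looks for the pattern anywhere in the string.
The match spans [4:32] → '<xtm>51u8<q7>51u8<7f>51u8<t>'.
Captured: group 1 = 'xtm>51u8<q7>51u8<7f>51u8<t'.

'xtm>51u8<q7>51u8<7f>51u8<t'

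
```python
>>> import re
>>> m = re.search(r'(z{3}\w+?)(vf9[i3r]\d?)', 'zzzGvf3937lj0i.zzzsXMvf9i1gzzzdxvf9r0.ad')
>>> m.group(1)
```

'zzzsXM'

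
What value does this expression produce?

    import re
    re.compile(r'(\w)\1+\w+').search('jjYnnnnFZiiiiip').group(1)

'j'

After group 1 captures some text, `\1` only succeeds where that same text appears again.
`re.search` tries every starting position until one works.
The match spans [0:15] → 'jjYnnnnFZiiiiip'.
Captured: group 1 = 'j'.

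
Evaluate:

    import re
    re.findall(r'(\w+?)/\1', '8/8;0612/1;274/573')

['8']

A backreference is literal: `\1` must see the identical characters the first group matched.
Matches: at [0:3] match '8/8', group 1 = '8'.
One capturing group, so `findall` returns just the captured substring from the one match — 1 in all.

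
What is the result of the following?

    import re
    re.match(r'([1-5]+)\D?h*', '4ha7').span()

(0, 2)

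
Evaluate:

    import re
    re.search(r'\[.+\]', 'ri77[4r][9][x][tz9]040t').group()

'[4r][9][x][tz9]'

The match spans [4:19] → '[4r][9][x][tz9]'.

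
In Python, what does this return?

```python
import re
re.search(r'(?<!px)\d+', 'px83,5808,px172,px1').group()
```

'3'

A negative assertion filters positions out without eating any characters.
`re.search` scans for the first position where the pattern succeeds.
The match spans [3:4] → '3'.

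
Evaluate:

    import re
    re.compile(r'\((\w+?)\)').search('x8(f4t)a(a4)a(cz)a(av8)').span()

(2, 7)

The match spans [2:7] → '(f4t)'.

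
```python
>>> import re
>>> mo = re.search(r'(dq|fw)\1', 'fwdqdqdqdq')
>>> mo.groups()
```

The match spans [2:6] → 'dqdq'.
Captured: group 1 = 'dq'.

('dq',)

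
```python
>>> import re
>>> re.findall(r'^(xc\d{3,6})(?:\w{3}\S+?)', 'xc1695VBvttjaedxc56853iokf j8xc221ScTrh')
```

['xc1695']

This matches anchored at the start of the string; then the literal 'xc', then 3 to 6 of a digit (captured); then exactly 3 of a word character, then one or more of a non-whitespace character (lazy) (non-capturing group).
Because there's exactly one group, `findall` drops the full match and keeps group 1 from the one hit.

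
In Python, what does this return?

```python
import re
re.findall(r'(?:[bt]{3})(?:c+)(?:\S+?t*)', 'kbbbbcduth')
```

Pattern: exactly 3 of one of [bt] (non-capturing group); then one or more of a literal 'c' (non-capturing group); then one or more of a non-whitespace character (lazy), then zero or more of a literal 't' (non-capturing group).
Walking the string: at [2:7] → 'bbbcd'.
No capturing groups, so `findall` returns the 1 full match string.

['bbbcd']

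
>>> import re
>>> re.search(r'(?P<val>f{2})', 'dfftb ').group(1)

The match spans [1:3] → 'ff'.
Captured: group 1 = 'ff'.

'ff'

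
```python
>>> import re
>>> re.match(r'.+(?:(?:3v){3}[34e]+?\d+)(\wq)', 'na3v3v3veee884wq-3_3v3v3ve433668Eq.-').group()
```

Pattern: one or more of any character; then the literal '3v' repeated 3 times, then one or more of one of [34e] (lazy), then one or more of a digit (non-capturing group); then a word character, then the literal 'q' (captured).
`re.match` only tries the pattern at the start of the string.
The match spans [0:34] → 'na3v3v3veee884wq-3_3v3v3ve433668Eq'.
Captured: group 1 = 'Eq'.

'na3v3v3veee884wq-3_3v3v3ve433668Eq'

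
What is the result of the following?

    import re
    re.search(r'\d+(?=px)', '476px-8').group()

Because the assertion is zero-width, the text it checks is not consumed and won't appear in the result.
The match spans [0:3] → '476'.

'476'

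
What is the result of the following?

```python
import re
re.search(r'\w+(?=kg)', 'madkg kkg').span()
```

The `(?=…)`/`(?<=…)` assertion just peeks at neighbouring text; it doesn't advance the match position.
`re.search` tries every starting position until one works.
The match spans [0:3] → 'mad'.

(0, 3)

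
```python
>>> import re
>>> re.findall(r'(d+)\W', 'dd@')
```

['dd']

With a single group, `findall` returns only what that group captured — 1 item.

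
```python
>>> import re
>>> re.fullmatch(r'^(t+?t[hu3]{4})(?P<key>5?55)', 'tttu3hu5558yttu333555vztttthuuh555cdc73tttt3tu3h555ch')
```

This matches anchored at the start of the string; then one or more of a literal 't' (lazy), then a literal 't', then exactly 4 of one of [hu3] (captured); then optionally a literal '5', then the literal '55' (captured as 'key').
`fullmatch` succeeds only if the pattern covers the string from start to end.
Here the pattern can't cover the whole string, so the call returns None.

None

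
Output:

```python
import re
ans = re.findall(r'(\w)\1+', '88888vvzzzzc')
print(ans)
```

['8', 'v', 'z']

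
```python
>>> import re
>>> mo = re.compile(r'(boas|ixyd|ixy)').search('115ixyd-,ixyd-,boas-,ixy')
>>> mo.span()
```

(3, 7)

Alternation tries branches left to right and keeps the first one that lets the overall match succeed at that position.
`search` walks the string left to right and returns the first match it finds.
The match spans [3:7] → 'ixyd'.
Captured: group 1 = 'ixyd'.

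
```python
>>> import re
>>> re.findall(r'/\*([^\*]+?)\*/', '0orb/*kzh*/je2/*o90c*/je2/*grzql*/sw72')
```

Because there's exactly one group, `findall` drops the full match and keeps group 1 from each hit.

['kzh', 'o90c', 'grzql']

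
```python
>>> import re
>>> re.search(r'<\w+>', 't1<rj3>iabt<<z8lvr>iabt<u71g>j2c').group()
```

`search` walks the string left to right and returns the first match it finds.
The match spans [2:7] → '<rj3>'.

'<rj3>'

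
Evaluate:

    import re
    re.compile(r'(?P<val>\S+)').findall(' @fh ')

['@fh']

With a single group, `findall` returns only what that group captured — 1 item.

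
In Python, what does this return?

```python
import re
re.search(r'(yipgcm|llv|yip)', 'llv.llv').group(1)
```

'llv'

The match spans [0:3] → 'llv'.
Captured: group 1 = 'llv'.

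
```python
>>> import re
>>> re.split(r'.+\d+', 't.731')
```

This matches one or more of any character; then one or more of a digit.
Matches to split on: at [0:5] → 't.731'.
Each match becomes a cut point; 2 segments remain.

['', '']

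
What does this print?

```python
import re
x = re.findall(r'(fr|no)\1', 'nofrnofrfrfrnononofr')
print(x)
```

['fr', 'no']

`\1` is not a pattern — it's the concrete string captured by group 1, re-applied verbatim.
Matches: at [6:10] match 'frfr', group 1 = 'fr'; at [12:16] match 'nono', group 1 = 'no'.
With a single group, `findall` returns only what that group captured — 2 items.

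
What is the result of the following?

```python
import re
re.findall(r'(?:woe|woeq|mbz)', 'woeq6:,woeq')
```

`|` is ordered: at each position the engine commits to the first alternative that works.
`findall` yields the raw match text (2 of them) because the pattern has no groups.

['woe', 'woe']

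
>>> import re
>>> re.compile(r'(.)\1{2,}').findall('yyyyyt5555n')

['y', '5']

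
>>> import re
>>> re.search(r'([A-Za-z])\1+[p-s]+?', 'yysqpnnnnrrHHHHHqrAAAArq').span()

(0, 3)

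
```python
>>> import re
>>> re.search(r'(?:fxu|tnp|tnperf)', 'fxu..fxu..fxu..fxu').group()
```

Unlike `match`, `search` isn't anchored — it looks for the pattern anywhere in the string.
The match spans [0:3] → 'fxu'.

'fxu'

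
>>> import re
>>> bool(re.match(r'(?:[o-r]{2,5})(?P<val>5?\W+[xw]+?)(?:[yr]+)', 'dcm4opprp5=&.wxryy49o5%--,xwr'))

Pattern: 2 to 5 of a character in [o-r] (non-capturing group); then optionally a literal '5', then one or more of a non-word character, then one or more of one of [xw] (lazy) (captured as 'val'); then one or more of one of [yr] (non-capturing group).
`re.match` won't scan ahead — the pattern has to work from the very first character.
Here the pattern fails at index 0, so the call returns None, and `bool(None)` is False.

False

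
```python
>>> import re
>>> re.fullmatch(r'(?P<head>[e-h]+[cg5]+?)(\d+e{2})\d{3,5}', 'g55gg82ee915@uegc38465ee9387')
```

None

`re.fullmatch` is like wrapping the pattern in `^…$` (in single-line mode).
Here the string isn't matched end-to-end, so the call returns None.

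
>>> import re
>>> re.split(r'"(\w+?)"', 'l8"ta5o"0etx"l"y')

['l8', 'ta5o', '0etx', 'l', 'y']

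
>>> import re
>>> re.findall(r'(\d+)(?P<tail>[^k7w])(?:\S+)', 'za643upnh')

[('643', 'u')]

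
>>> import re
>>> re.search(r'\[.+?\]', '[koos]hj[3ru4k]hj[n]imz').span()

(0, 6)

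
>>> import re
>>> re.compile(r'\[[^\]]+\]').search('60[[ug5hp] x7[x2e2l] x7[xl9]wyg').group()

'[[ug5hp]'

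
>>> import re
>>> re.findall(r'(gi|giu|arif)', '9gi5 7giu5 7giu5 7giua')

['gi', 'gi', 'gi', 'gi']

Branches in `(...|...)` are attempted left-to-right; the first branch that allows the whole pattern to succeed is taken.
One capturing group, so `findall` returns just the captured substring from each match — 4 in all.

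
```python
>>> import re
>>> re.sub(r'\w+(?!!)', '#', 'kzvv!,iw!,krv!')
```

'#v!,#w!,#v!'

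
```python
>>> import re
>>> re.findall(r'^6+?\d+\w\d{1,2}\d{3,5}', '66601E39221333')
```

Pattern: anchored at the start of the string; then one or more of a literal '6' (lazy), then one or more of a digit; then a word character; then 1 to 2 of a digit, then 3 to 5 of a digit.
Matches: at [0:13] → '66601E3922133'.
With no groups in the pattern, `findall` gives back each whole match — 1 here.

['66601E3922133']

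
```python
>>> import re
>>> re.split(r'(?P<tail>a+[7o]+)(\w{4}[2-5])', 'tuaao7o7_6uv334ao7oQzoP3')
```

['tu', 'aao7o7', '_6uv3', '34', 'ao7o', 'QzoP3', '']

The pattern matches one or more of the literal 'a', then one or more of one of [7o] (captured as 'tail'); then exactly 4 of a word character, then a character in [2-5] (captured).
Matches to split on: at [2:13] → 'aao7o7_6uv3'; at [15:24] → 'ao7oQzoP3'.
With a capturing group present, the delimiter's captured portion is kept in the result list.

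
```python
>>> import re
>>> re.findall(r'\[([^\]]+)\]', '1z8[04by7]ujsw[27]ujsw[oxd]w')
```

Walking the string: at [3:10] match '[04by7]', group 1 = '04by7'; at [14:18] match '[27]', group 1 = '27'; at [22:27] match '[oxd]', group 1 = 'oxd'.
Because there's exactly one group, `findall` drops the full match and keeps group 1 from each hit.

['04by7', '27', 'oxd']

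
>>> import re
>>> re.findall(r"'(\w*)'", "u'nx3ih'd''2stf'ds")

['nx3ih', '']

Scanning left to right: at [1:8] match "'nx3ih'", group 1 = 'nx3ih'; at [9:11] match "''", group 1 = ''.
Because there's exactly one group, `findall` drops the full match and keeps group 1 from each hit.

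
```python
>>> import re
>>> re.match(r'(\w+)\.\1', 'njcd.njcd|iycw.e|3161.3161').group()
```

'njcd.njcd'

After group 1 captures some text, `\1` only succeeds where that same text appears again.
`re.match` only tries the pattern at the start of the string.
The match spans [0:9] → 'njcd.njcd'.
Captured: group 1 = 'njcd'.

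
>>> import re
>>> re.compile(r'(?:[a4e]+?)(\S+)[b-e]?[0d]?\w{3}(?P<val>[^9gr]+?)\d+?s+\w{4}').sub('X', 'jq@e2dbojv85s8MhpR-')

'jq@XR-'

This matches one or more of one of [a4e] (lazy) (non-capturing group); then one or more of a non-whitespace character (captured); then optionally a character in [b-e], then optionally one of [0d], then exactly 3 of a word character; then one or more of any character except [9gr] (lazy) (captured as 'val'); then one or more of a digit (lazy), then one or more of a literal 's'; then exactly 4 of a word character.
Matches: at [3:17] → 'e2dbojv85s8Mhp'.
`sub` substitutes 'X' at each match site.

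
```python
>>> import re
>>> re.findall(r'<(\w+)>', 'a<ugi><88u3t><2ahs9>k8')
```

['ugi', '88u3t', '2ahs9']

Because there's exactly one group, `findall` drops the full match and keeps group 1 from each hit.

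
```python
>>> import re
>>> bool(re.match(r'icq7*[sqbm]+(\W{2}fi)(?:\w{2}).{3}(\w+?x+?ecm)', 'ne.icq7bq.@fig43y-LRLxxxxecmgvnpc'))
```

False

The pattern matches the literal 'icq', then zero or more of the literal '7', then one or more of one of [sqbm]; then exactly 2 of a non-word character, then the literal 'fi' (captured); then exactly 2 of a word character (non-capturing group); then exactly 3 of any character; then one or more of a word character (lazy), then one or more of a literal 'x' (lazy), then the literal 'ecm' (captured).
`match` is anchored at position 0; if the pattern doesn't fit there, it returns None.
Here position 0 doesn't satisfy it, so the call returns None, and `bool(None)` is False.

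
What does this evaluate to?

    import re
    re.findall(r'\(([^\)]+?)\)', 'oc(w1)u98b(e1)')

['w1', 'e1']

Scanning left to right: at [2:6] match '(w1)', group 1 = 'w1'; at [10:14] match '(e1)', group 1 = 'e1'.
With a single group, `findall` returns only what that group captured — 2 items.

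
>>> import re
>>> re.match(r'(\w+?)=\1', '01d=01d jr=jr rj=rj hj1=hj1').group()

'01d=01d'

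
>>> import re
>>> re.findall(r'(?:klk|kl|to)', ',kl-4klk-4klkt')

['kl', 'klk', 'klk']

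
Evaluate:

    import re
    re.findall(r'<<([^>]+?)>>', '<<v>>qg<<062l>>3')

['v', '062l']

Walking the string: at [0:5] match '<<v>>', group 1 = 'v'; at [7:15] match '<<062l>>', group 1 = '062l'.
With a single group, `findall` returns only what that group captured — 2 items.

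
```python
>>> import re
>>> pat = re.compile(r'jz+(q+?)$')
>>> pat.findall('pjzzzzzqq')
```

['qq']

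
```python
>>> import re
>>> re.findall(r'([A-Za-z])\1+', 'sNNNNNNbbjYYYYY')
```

['N', 'b', 'Y']

The backreference `\1` re-matches whatever the first group consumed, character for character.
Scanning left to right: at [1:7] match 'NNNNNN', group 1 = 'N'; at [7:9] match 'bb', group 1 = 'b'; at [10:15] match 'YYYYY', group 1 = 'Y'.
With a single group, `findall` returns only what that group captured — 3 items.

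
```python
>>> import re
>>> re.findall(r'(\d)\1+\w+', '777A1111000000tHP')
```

The backreference `\1` re-matches whatever the first group consumed, character for character.
Matches: at [0:17] match '777A1111000000tHP', group 1 = '7'.
With a single group, `findall` returns only what that group captured — 1 item.

['7']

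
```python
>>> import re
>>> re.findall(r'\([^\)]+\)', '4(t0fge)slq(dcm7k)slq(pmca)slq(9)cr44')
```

['(t0fge)', '(dcm7k)', '(pmca)', '(9)']

Since nothing is captured, `findall` lists the 4 matched substrings directly.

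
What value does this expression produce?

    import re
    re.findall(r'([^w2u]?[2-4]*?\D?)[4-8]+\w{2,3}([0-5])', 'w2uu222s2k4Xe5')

[('s2k', '5')]

Pattern: optionally any character except [w2u], then zero or more of a character in [2-4] (lazy), then optionally a non-digit (captured); then one or more of a character in [4-8], then 2 to 3 of a word character; then a character in [0-5] (captured).
2 groups means the one result is a tuple of 2 captured strings — 1 here.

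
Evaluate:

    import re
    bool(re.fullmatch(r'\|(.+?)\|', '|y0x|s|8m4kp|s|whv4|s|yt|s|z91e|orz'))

`fullmatch` succeeds only if the pattern covers the string from start to end.
Here the string isn't matched end-to-end, so the call returns None, and `bool(None)` is False.

False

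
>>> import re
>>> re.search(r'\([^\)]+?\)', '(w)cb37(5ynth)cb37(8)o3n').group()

'(w)'

`re.search` tries every starting position until one works.
The match spans [0:3] → '(w)'.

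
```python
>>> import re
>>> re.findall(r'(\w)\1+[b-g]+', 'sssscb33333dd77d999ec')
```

`\1` has to match the exact text group 1 already captured.
Matches: at [0:6] match 'sssscb', group 1 = 's'; at [6:13] match '33333dd', group 1 = '3'; at [13:16] match '77d', group 1 = '7'; at [16:21] match '999ec', group 1 = '9'.
Because there's exactly one group, `findall` drops the full match and keeps group 1 from each hit.

['s', '3', '7', '9']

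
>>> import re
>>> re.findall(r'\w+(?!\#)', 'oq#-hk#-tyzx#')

The negative lookahead/lookbehind blocks any match where the forbidden context is present.
Since nothing is captured, `findall` lists the 3 matched substrings directly.

['o', 'h', 'tyz']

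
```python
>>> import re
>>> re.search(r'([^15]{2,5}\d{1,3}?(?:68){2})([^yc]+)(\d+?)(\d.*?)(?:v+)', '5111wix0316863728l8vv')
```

None

Pattern: 2 to 5 of any character except [15], then 1 to 3 of a digit (lazy), then the literal '68' repeated 2 times (captured); then one or more of any character except [yc] (captured); then one or more of a digit (lazy) (captured); then a digit, then zero or more of any character (lazy) (captured); then one or more of a literal 'v' (non-capturing group).
`re.search` tries every starting position until one works.
Here nothing in the string fits, so the call returns None.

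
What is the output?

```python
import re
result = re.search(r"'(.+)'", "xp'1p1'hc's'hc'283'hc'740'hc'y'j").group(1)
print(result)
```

1p1'hc's'hc'283'hc'740'hc'y

`re.search` tries every starting position until one works.
The match spans [2:31] → "'1p1'hc's'hc'283'hc'740'hc'y'".
Captured: group 1 = "1p1'hc's'hc'283'hc'740'hc'y".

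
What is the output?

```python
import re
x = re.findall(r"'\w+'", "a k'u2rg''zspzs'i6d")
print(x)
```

Scanning left to right: at [3:9] → "'u2rg'"; at [9:16] → "'zspzs'".
With no groups in the pattern, `findall` gives back each whole match — 2 here.

["'u2rg'", "'zspzs'"]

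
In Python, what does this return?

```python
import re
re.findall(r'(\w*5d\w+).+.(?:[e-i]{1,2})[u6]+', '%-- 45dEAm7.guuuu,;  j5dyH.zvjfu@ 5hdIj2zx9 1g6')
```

['45dEAm7']

Pattern: zero or more of a word character, then the literal '5d', then one or more of a word character (captured); then one or more of any character, then any character; then 1 to 2 of a character in [e-i] (non-capturing group); then one or more of one of [u6].
Because there's exactly one group, `findall` drops the full match and keeps group 1 from the one hit.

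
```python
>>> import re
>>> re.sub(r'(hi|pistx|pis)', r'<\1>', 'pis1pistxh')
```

`|` is ordered: at each position the engine commits to the first alternative that works.
Matches: at [0:3] → 'pis'; at [4:9] → 'pistx'.
`\1` in the replacement pulls in group 1's text for each match.

'<pis>1<pistx>h'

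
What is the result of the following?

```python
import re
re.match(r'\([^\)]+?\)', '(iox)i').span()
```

(0, 5)

`re.match` won't scan ahead — the pattern has to work from the very first character.
The match spans [0:5] → '(iox)'.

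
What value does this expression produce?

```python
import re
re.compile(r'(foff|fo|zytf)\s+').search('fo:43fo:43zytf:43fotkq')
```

Here nothing in the string fits, so the call returns None.

None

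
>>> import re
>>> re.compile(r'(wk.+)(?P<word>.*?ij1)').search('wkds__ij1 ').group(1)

The pattern matches the literal 'wk', then one or more of any character (captured); then zero or more of any character (lazy), then the literal 'ij1' (captured as 'word').
`search` walks the string left to right and returns the first match it finds.
The match spans [0:9] → 'wkds__ij1'.
Captured: group 1 = 'wkds__', group 2 = 'ij1'.

'wkds__'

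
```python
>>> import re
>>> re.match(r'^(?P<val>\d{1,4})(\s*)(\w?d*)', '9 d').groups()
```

The pattern matches anchored at the start of the string; then 1 to 4 of a digit (captured as 'val'); then zero or more of whitespace (captured); then optionally a word character, then zero or more of the literal 'd' (captured).
With `match`, the pattern is implicitly anchored at the beginning.
The match spans [0:3] → '9 d'.
Captured: group 1 = '9', group 2 = ' ', group 3 = 'd'.

('9', ' ', 'd')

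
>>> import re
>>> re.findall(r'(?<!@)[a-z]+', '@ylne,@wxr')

['lne', 'xr']

`(?!…)`/`(?<!…)` only lets a position through if the neighbouring text does NOT match; no characters are consumed.
Since nothing is captured, `findall` lists the 2 matched substrings directly.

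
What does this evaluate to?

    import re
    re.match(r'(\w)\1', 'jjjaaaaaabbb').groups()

('j',)

After group 1 captures some text, `\1` only succeeds where that same text appears again.
`re.match` won't scan ahead — the pattern has to work from the very first character.
The match spans [0:2] → 'jj'.
Captured: group 1 = 'j'.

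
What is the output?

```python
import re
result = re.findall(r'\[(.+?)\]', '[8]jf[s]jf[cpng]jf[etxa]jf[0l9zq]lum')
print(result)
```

['8', 's', 'cpng', 'etxa', '0l9zq']

A non-greedy quantifier consumes as few characters as it can — just enough that the remainder of the pattern still matches from where it stops; whatever follows it matches normally.
With a single group, `findall` returns only what that group captured — 5 items.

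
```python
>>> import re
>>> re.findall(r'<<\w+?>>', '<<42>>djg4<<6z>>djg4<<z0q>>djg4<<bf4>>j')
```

No capturing groups, so `findall` returns the 4 full match strings.

['<<42>>', '<<6z>>', '<<z0q>>', '<<bf4>>']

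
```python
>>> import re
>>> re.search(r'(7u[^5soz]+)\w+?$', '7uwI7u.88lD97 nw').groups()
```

('7uwI7u.88lD97 n',)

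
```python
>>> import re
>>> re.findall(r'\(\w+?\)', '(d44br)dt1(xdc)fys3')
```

['(d44br)', '(xdc)']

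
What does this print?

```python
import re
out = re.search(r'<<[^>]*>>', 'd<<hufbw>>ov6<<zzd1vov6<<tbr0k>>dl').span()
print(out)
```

The match spans [1:10] → '<<hufbw>>'.

(1, 10)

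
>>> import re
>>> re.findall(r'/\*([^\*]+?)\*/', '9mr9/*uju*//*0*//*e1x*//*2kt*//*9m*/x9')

With a single group, `findall` returns only what that group captured — 5 items.

['uju', '0', 'e1x', '2kt', '9m']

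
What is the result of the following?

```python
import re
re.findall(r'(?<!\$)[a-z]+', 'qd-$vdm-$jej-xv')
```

A negative assertion filters positions out without eating any characters.
Scanning left to right: at [0:2] → 'qd'; at [5:7] → 'dm'; at [10:12] → 'ej'; at [13:15] → 'xv'.
Since nothing is captured, `findall` lists the 4 matched substrings directly.

['qd', 'dm', 'ej', 'xv']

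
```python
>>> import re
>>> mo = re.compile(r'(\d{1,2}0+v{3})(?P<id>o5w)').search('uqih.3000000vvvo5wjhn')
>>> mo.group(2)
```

'o5w'

Pattern: 1 to 2 of a digit, then one or more of the literal '0', then exactly 3 of the literal 'v' (captured); then the literal 'o5', then a literal 'w' (captured as 'id').
`re.search` tries every starting position until one works.
The match spans [5:18] → '3000000vvvo5w'.
Captured: group 1 = '3000000vvv', group 2 = 'o5w'.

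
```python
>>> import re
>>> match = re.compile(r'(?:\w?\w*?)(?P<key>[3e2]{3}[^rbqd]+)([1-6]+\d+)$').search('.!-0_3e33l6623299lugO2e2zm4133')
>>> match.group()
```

Pattern: optionally a word character, then zero or more of a word character (lazy) (non-capturing group); then exactly 3 of one of [3e2], then one or more of any character except [rbqd] (captured as 'key'); then one or more of a character in [1-6], then one or more of a digit (captured); then anchored at the end.
The match spans [3:30] → '0_3e33l6623299lugO2e2zm4133'.

'0_3e33l6623299lugO2e2zm4133'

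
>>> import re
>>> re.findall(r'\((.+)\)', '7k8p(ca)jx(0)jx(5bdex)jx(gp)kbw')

['ca)jx(0)jx(5bdex)jx(gp']

Walking the string: at [4:28] match '(ca)jx(0)jx(5bdex)jx(gp)', group 1 = 'ca)jx(0)jx(5bdex)jx(gp'.
`findall` collects group 1 from the one match (1 total).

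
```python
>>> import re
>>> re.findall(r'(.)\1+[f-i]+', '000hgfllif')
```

After group 1 captures some text, `\1` only succeeds where that same text appears again.
`findall` collects group 1 from each match (2 total).

['0', 'l']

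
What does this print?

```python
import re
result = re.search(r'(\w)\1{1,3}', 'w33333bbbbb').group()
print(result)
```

A backreference is literal: `\1` must see the identical characters the first group matched.
The match spans [1:5] → '3333'.

3333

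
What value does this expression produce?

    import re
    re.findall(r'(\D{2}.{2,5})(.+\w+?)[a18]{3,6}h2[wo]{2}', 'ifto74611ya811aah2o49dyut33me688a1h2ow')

[('ifto746', '11ya811aah2o49dyut33me68')]

This matches exactly 2 of a non-digit, then 2 to 5 of any character (captured); then one or more of any character, then one or more of a word character (lazy) (captured); then 3 to 6 of one of [a18], then the literal 'h2', then exactly 2 of one of [wo].
Scanning left to right: at [0:38] match 'ifto74611ya811aah2o49dyut33me688a1h2ow', groups = ('ifto746', '11ya811aah2o49dyut33me68').
Multiple groups make `findall` return tuples — one 2-tuple for the one match.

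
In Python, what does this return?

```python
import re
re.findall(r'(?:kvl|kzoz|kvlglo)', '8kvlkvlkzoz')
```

No capturing groups, so `findall` returns the 3 full match strings.

['kvl', 'kvl', 'kzoz']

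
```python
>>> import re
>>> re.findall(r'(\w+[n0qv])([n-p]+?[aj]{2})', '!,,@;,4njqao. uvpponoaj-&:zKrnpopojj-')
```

This matches one or more of a word character, then one of [n0qv] (captured); then one or more of a character in [n-p] (lazy), then exactly 2 of one of [aj] (captured).
Matches: at [14:23] match 'uvpponoaj', groups = ('uvppon', 'oaj'); at [26:36] match 'zKrnpopojj', groups = ('zKrn', 'popojj').
`findall` packs the 2 group values into a tuple for every match.

[('uvppon', 'oaj'), ('zKrn', 'popojj')]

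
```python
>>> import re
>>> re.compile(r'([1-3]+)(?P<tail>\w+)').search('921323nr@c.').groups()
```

('21323', 'nr')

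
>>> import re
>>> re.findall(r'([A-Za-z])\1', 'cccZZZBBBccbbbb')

['c', 'Z', 'B', 'c', 'b', 'b']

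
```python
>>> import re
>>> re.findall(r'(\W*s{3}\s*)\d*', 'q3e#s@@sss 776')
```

['@@sss ']

This matches zero or more of a non-word character, then exactly 3 of a literal 's', then zero or more of whitespace (captured); then zero or more of a digit.
Matches: at [5:14] match '@@sss 776', group 1 = '@@sss '.
One capturing group, so `findall` returns just the captured substring from the one match — 1 in all.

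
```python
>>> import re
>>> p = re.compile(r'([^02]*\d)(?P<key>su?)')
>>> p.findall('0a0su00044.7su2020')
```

[('a0', 'su'), ('44.7', 'su')]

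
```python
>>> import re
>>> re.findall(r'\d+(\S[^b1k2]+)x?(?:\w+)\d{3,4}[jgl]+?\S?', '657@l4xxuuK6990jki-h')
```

['@l4xxuuK']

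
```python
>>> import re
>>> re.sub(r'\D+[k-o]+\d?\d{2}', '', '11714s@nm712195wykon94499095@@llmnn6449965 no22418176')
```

Pattern: one or more of a non-digit; then one or more of a character in [k-o], then optionally a digit, then exactly 2 of a digit.
Matches: at [5:12] → 's@nm712'; at [15:23] → 'wykon944'; at [28:38] → '@@llmnn644'; at [42:48] → ' no224'.
Each match is replaced by ''.

'1171419599095996518176'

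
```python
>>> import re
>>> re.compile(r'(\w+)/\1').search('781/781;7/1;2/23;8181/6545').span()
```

`\1` is not a pattern — it's the concrete string captured by group 1, re-applied verbatim.
`re.search` tries every starting position until one works.
The match spans [0:7] → '781/781'.
Captured: group 1 = '781'.

(0, 7)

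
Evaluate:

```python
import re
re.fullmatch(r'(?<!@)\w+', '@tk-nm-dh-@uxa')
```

None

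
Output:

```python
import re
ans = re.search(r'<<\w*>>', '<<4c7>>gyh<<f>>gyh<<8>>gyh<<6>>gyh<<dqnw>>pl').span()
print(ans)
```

(0, 7)

`re.search` tries every starting position until one works.
The match spans [0:7] → '<<4c7>>'.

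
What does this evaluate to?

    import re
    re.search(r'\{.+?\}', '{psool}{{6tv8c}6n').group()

Because the quantifier is non-greedy, it stops expanding at the earliest point where the rest of the pattern can succeed.
The match spans [0:7] → '{psool}'.

'{psool}'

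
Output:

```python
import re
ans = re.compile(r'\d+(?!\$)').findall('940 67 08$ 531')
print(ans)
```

`(?!…)`/`(?<!…)` only lets a position through if the neighbouring text does NOT match; no characters are consumed.
Scanning left to right: at [0:3] → '940'; at [4:6] → '67'; at [7:8] → '0'; at [11:14] → '531'.
With no groups in the pattern, `findall` gives back each whole match — 4 here.

['940', '67', '0', '531']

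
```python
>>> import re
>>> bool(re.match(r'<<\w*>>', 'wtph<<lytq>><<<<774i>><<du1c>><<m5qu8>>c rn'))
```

False

With `match`, the pattern is implicitly anchored at the beginning.
Here the pattern fails at index 0, so the call returns None, and `bool(None)` is False.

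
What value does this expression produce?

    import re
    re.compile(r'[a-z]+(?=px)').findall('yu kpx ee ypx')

Lookahead/lookbehind check context without consuming it, so the matched span excludes the asserted characters.
Walking the string: at [3:4] → 'k'; at [10:11] → 'y'.
With no groups in the pattern, `findall` gives back each whole match — 2 here.

['k', 'y']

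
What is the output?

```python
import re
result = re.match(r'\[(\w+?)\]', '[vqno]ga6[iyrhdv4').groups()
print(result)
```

('vqno',)

`re.match` won't scan ahead — the pattern has to work from the very first character.
The match spans [0:6] → '[vqno]'.
Captured: group 1 = 'vqno'.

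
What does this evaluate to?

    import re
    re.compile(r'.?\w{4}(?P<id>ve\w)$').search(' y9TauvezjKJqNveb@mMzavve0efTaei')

None

This matches optionally any character, then exactly 4 of a word character; then the literal 've', then a word character (captured as 'id'); then anchored at the end.
Here nothing in the string fits, so the call returns None.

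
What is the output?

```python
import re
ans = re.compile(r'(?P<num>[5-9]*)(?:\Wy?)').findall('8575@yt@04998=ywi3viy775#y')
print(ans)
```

['8575', '', '998', '775']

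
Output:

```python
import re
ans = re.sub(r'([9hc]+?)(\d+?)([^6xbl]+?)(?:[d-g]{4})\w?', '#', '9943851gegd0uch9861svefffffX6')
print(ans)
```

#u#fX6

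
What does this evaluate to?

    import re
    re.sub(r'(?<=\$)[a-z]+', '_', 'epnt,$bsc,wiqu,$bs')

'epnt,$_,wiqu,$_'

The positive lookaround only admits positions where the adjacent text matches; those characters stay outside the span.
Matches: at [6:9] → 'bsc'; at [16:18] → 'bs'.
Each match is replaced by '_'.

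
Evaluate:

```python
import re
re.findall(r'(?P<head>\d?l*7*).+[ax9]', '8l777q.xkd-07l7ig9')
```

The pattern matches optionally a digit, then zero or more of a literal 'l', then zero or more of a literal '7' (captured as 'head'); then one or more of any character; then one of [ax9].
With a single group, `findall` returns only what that group captured — 1 item.

['8l777']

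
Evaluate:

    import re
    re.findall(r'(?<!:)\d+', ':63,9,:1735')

['3', '9', '735']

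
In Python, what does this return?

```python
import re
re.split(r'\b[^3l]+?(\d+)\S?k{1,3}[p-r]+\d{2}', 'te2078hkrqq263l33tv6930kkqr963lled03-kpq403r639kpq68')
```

['', '2078', '3l33tv6930kkqr963lled03-kpq403r639kpq68']

Pattern: a word boundary (`\b`, zero-width); then one or more of any character except [3l] (lazy); then one or more of a digit (captured); then optionally a non-whitespace character, then 1 to 3 of a literal 'k'; then one or more of a character in [p-r], then exactly 2 of a digit.
Matches to split on: at [0:13] → 'te2078hkrqq26'.
`re.split` interleaves the captured-group text with the surrounding fragments.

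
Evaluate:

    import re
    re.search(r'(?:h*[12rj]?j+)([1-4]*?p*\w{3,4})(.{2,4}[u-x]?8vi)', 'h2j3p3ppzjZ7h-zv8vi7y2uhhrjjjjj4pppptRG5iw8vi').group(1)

The match spans [9:19] → 'jZ7h-zv8vi'.
Captured: group 1 = 'Z7h', group 2 = '-zv8vi'.

'Z7h'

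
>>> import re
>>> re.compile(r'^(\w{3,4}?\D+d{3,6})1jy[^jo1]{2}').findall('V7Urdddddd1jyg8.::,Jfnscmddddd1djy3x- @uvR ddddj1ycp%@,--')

['V7Urdddddd']

One capturing group, so `findall` returns just the captured substring from the one match — 1 in all.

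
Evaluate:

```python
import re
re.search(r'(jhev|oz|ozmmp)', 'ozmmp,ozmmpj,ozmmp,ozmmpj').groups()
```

('oz',)

The match spans [0:2] → 'oz'.
Captured: group 1 = 'oz'.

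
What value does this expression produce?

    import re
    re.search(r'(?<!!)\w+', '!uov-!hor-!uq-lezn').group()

'ov'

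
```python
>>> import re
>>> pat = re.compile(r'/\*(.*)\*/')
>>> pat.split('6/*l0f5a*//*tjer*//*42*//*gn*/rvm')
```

['6', 'l0f5a*//*tjer*//*42*//*gn', 'rvm']

Matches to split on: at [1:30] → '/*l0f5a*//*tjer*//*42*//*gn*/'.
Because the pattern has a capturing group, `split` also inserts each captured text between the pieces.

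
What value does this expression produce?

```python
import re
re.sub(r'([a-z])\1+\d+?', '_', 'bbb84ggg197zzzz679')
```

'_4_97_79'

A backreference is literal: `\1` must see the identical characters the first group matched.
Each match is replaced by '_'.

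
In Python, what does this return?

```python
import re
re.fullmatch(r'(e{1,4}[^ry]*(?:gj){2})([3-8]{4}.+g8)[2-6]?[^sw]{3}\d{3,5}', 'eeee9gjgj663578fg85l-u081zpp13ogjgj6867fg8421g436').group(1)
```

'eeee9gjgj663578fg85l-u081zpp13ogjgj'

Pattern: 1 to 4 of a literal 'e', then zero or more of any character except [ry], then the literal 'gj' repeated 2 times (captured); then exactly 4 of a character in [3-8], then one or more of any character, then the literal 'g8' (captured); then optionally a character in [2-6], then exactly 3 of any character except [sw], then 3 to 5 of a digit.
`fullmatch` succeeds only if the pattern covers the string from start to end.
The match spans [0:49] → 'eeee9gjgj663578fg85l-u081zpp13ogjgj6867fg8421g436'.
Captured: group 1 = 'eeee9gjgj663578fg85l-u081zpp13ogjgj', group 2 = '6867fg8'.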